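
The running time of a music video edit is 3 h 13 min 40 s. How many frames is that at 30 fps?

3 h 13 min 40 s = 11620 s.
Frames = 11620 × 30 = 348600.

348600 frames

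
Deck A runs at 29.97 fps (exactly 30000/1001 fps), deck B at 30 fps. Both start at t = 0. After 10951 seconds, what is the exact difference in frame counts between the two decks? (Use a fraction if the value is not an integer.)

A emits 30000/1001 × 10951 = 328530000/1001 frames; B emits 30 × 10951 = 328530.
Difference = 328530/1001 frames (≈ 328.2018); B is ahead of A.

328530/1001 frames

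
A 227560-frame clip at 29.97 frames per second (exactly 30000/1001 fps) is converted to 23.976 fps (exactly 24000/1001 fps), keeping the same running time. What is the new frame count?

Target frames = source frames × (target rate / source rate) = 227560 × (24000/1001)/(30000/1001) = 227560 × 4/5 = 182048.

182048 frames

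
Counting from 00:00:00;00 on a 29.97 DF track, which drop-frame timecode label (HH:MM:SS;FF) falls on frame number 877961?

08:08:14;21

Each 10-minute DF block holds 10 × 60 × 30 − 9 × 2 = 17982 frames. 877961 ÷ 17982 → 48 full blocks, remainder 14825.
Within the partial block the first minute is 1800 frames and each further minute 1798, so 8 further minute boundaries passed. Total skipped labels = 18 × 48 + 2 × 8 = 880.
Non-drop label index = 877961 + 880 = 878841; at 30 labels/s that is 08:08:14:21, i.e. DF 08:08:14;21.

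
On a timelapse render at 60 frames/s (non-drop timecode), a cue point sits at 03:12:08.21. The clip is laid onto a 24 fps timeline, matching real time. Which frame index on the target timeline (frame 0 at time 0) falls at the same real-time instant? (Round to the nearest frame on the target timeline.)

Source frame index: (3×3600 + 12×60 + 8) × 60 + 21 = 691701.
Real time: 691701 / (60) = 230567/20 s.
Target frame: (230567/20) × (24) = 1383402/5 ≈ 276680.400 → 276680.

frame 276680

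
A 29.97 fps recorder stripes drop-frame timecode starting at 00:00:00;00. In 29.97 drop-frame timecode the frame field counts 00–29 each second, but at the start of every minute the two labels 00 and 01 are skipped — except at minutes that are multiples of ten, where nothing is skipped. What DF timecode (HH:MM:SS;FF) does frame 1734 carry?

00:00:57;24

Each 10-minute DF block holds 10 × 60 × 30 − 9 × 2 = 17982 frames. 1734 ÷ 17982 → 0 full blocks, remainder 1734.
Within the partial block the first minute is 1800 frames and each further minute 1798, so 0 further minute boundaries passed. Total skipped labels = 18 × 0 + 2 × 0 = 0.
Non-drop label index = 1734 + 0 = 1734; at 30 labels/s that is 00:00:57:24, i.e. DF 00:00:57;24.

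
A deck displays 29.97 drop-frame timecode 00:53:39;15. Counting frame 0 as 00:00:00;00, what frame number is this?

As if non-drop at 30 labels/s: (0 × 3600 + 53 × 60 + 39) × 30 + 15 = 96585.
Minute boundaries passed: 53; those not divisible by 10: 53 − 5 = 48; dropped labels = 2 × 48 = 96.
Actual frame index = 96585 − 96 = 96489.

96489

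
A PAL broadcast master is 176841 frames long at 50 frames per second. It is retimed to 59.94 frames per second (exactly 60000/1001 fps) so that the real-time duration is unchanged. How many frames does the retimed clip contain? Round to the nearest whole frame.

Frames at target rate = 176841 × (60000/1001) / (50) = 30315600/143 ≈ 211997.203.
Nearest whole frame: 211997.

211997 frames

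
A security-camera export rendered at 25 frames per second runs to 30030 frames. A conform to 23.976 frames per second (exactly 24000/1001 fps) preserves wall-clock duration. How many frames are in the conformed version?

Target frames = source frames × (target rate / source rate) = 30030 × (24000/1001)/(25) = 30030 × 960/1001 = 28800.

28800 frames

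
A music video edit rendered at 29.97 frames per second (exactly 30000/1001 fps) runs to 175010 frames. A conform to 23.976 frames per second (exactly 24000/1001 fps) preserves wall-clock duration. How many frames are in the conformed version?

140008 frames

Target frames = source frames × (target rate / source rate) = 175010 × (24000/1001)/(30000/1001) = 175010 × 4/5 = 140008.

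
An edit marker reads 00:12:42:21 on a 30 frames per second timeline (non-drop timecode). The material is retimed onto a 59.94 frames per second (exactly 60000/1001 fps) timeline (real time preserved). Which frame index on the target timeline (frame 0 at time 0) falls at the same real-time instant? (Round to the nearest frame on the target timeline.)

frame 45716

Source frame index: (0×3600 + 12×60 + 42) × 30 + 21 = 22881.
Real time: 22881 / (30) = 7627/10 s.
Target frame: (7627/10) × (60000/1001) = 45762000/1001 ≈ 45716.284 → 45716.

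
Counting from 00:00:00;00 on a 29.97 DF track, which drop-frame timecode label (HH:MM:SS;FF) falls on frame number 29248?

00:16:15;28

Each 10-minute DF block holds 10 × 60 × 30 − 9 × 2 = 17982 frames. 29248 ÷ 17982 → 1 full block, remainder 11266.
Within the partial block the first minute is 1800 frames and each further minute 1798, so 6 further minute boundaries passed. Total skipped labels = 18 × 1 + 2 × 6 = 30.
Non-drop label index = 29248 + 30 = 29278; at 30 labels/s that is 00:16:15:28, i.e. DF 00:16:15;28.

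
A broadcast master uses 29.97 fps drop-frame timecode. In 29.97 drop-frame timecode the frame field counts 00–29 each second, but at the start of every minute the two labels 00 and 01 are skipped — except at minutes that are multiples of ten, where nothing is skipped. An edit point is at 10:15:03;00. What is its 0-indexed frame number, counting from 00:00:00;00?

As if non-drop at 30 labels/s: (10 × 3600 + 15 × 60 + 3) × 30 + 0 = 1107090.
Minute boundaries passed: 615; those not divisible by 10: 615 − 61 = 554; dropped labels = 2 × 554 = 1108.
Actual frame index = 1107090 − 1108 = 1105982.

1105982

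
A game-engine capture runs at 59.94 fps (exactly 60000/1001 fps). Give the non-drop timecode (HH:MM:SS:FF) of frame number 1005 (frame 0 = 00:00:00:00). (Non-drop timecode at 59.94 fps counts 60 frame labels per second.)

00:00:16:45

1005 ÷ 60 = 16 full seconds, remainder 45 frames.
16 s = 0 h 0 min 16 s.
Timecode: 00:00:16:45.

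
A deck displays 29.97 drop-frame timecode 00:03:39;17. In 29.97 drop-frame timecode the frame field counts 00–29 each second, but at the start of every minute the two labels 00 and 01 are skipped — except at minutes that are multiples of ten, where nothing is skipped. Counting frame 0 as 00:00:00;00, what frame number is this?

Complete 10-minute blocks: 0, each 17982 frames → 0.
Remaining 3 whole minutes in the current block: 1800 + 2 × 1798 = 5396 frames.
Within the current minute: 39 × 30 + 17 − 2 = 1185 (labels ;00/;01 skipped at this minute). Total = 0 + 5396 + 1185 = 6581.

6581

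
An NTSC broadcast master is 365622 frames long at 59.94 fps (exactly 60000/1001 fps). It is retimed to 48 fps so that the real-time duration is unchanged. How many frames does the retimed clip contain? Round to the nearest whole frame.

Frames at target rate = 365622 × (48) / (60000/1001) = 182993811/625 ≈ 292790.098.
Nearest whole frame: 292790.

292790 frames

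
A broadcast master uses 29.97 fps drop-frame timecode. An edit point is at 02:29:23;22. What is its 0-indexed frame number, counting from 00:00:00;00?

268642

As if non-drop at 30 labels/s: (2 × 3600 + 29 × 60 + 23) × 30 + 22 = 268912.
Minute boundaries passed: 149; those not divisible by 10: 149 − 14 = 135; dropped labels = 2 × 135 = 270.
Actual frame index = 268912 − 270 = 268642.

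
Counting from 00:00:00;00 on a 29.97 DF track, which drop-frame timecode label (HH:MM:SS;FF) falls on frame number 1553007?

Ten DF minutes hold 17982 frames, so frame 1553007 lies in block 86 (frames 1546452–1564433) with 6555 frames into that block.
The block's first minute is 1800 frames and the rest 1798 each; 6555 frames reaches minute 3, so 86 × 18 + 3 × 2 = 1554 labels have been skipped so far.
Adding those back, label number 1553007 + 1554 = 1554561 at 30 labels/s is 51818 s + 21 f = 14 h 23 min 38 s frame 21, i.e. 14:23:38;21.

14:23:38;21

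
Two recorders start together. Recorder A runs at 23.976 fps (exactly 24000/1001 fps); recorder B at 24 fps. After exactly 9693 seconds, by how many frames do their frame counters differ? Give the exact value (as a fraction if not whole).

232632/1001 frames

A emits 24000/1001 × 9693 = 232632000/1001 frames; B emits 24 × 9693 = 232632.
Difference = 232632/1001 frames (≈ 232.3996); B is ahead of A.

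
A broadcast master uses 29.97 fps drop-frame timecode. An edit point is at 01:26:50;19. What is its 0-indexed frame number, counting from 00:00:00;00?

Complete 10-minute blocks: 8, each 17982 frames → 143856.
Remaining 6 whole minutes in the current block: 1800 + 5 × 1798 = 10790 frames.
Within the current minute: 50 × 30 + 19 − 2 = 1517 (labels ;00/;01 skipped at this minute). Total = 143856 + 10790 + 1517 = 156163.

156163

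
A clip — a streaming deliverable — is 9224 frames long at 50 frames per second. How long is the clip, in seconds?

Running time = 9224 / (50) = 184.48 s.

184.48 seconds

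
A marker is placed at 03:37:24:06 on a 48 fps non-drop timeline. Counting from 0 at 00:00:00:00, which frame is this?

626118

Total seconds to the label: (3 × 3600 + 37 × 60 + 24) = 13044.
Frame index = 13044 × 48 + 6 = 626118.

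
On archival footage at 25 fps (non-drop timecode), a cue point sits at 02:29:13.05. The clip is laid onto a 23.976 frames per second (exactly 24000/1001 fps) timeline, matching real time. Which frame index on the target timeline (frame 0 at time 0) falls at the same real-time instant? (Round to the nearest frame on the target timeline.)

Source frame index: (2×3600 + 29×60 + 13) × 25 + 5 = 223830.
Real time: 223830 / (25) = 44766/5 s.
Target frame: (44766/5) × (24000/1001) = 214876800/1001 ≈ 214662.138 → 214662.

frame 214662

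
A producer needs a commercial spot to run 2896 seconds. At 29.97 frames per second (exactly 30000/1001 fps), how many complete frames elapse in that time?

Frames = 2896 × 30000/1001 = 86880000/1001 ≈ 86793.2068.
Complete frames: 86793.

86793 frames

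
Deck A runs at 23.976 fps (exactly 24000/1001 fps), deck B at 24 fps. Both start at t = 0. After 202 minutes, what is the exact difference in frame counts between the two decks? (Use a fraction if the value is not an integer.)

202 min = 12120 s.
A emits 24000/1001 × 12120 = 290880000/1001 frames; B emits 24 × 12120 = 290880.
Difference = 290880/1001 frames (≈ 290.5894); B is ahead of A.

290880/1001 frames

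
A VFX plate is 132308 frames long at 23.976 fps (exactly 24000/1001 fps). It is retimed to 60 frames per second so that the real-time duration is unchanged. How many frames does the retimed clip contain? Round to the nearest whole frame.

Frames at target rate = 132308 × (60) / (24000/1001) = 33110077/100 ≈ 331100.770.
Nearest whole frame: 331101.

331101 frames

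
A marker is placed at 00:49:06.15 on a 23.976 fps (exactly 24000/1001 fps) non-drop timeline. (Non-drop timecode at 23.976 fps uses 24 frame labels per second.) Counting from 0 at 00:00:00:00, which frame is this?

Total seconds to the label: (0 × 3600 + 49 × 60 + 6) = 2946.
Frame index = 2946 × 24 + 15 = 70719.

frame 70719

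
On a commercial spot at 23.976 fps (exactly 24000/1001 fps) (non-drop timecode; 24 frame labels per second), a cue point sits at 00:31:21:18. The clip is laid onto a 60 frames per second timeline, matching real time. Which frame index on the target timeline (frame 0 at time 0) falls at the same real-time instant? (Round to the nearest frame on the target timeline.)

frame 113018

Source frame index: (0×3600 + 31×60 + 21) × 24 + 18 = 45162.
Real time: 45162 / (24000/1001) = 7534527/4000 s.
Target frame: (7534527/4000) × (60) = 22603581/200 ≈ 113017.905 → 113018.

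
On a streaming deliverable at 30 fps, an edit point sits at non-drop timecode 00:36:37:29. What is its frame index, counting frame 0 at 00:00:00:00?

Total seconds to the label: (0 × 3600 + 36 × 60 + 37) = 2197.
Frame index = 2197 × 30 + 29 = 65939.

frame 65939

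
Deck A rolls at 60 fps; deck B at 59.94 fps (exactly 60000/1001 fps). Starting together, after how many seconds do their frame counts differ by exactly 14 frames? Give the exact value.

7007/30 seconds

The gap grows by |60000/1001 − 60| = 60/1001 frames per second.
Time for a 14-frame gap: 14 ÷ (60/1001) = 7007/30 s.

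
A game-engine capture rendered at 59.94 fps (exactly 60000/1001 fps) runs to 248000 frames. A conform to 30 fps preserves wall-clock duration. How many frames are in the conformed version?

Target frames = source frames × (target rate / source rate) = 248000 × (30)/(60000/1001) = 248000 × 1001/2000 = 124124.

124124 frames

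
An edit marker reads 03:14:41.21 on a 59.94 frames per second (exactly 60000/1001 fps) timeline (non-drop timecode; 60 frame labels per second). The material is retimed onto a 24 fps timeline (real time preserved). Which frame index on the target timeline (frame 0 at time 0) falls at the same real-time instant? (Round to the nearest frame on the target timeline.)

frame 280633

Source frame index: (3×3600 + 14×60 + 41) × 60 + 21 = 700881.
Real time: 700881 / (60000/1001) = 233860627/20000 s.
Target frame: (233860627/20000) × (24) = 701581881/2500 ≈ 280632.752 → 280633.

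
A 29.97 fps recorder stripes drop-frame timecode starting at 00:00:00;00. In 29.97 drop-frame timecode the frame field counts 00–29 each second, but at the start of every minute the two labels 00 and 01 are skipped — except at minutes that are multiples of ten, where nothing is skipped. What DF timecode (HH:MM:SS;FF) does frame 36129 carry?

00:20:05;15

Each 10-minute DF block holds 10 × 60 × 30 − 9 × 2 = 17982 frames. 36129 ÷ 17982 → 2 full blocks, remainder 165.
Within the partial block the first minute is 1800 frames and each further minute 1798, so 0 further minute boundaries passed. Total skipped labels = 18 × 2 + 2 × 0 = 36.
Non-drop label index = 36129 + 36 = 36165; at 30 labels/s that is 00:20:05:15, i.e. DF 00:20:05;15.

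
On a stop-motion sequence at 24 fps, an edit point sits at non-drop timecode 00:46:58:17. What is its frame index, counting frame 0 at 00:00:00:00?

Total seconds to the label: (0 × 3600 + 46 × 60 + 58) = 2818.
Frame index = 2818 × 24 + 17 = 67649.

frame 67649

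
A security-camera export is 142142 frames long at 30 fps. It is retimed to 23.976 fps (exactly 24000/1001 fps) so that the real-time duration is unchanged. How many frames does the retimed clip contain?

Target frames = source frames × (target rate / source rate) = 142142 × (24000/1001)/(30) = 142142 × 800/1001 = 113600.

113600 frames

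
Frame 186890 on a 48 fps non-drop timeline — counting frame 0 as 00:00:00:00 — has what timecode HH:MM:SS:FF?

01:04:53:26

186890 ÷ 48 = 3893 full seconds, remainder 26 frames.
3893 s = 1 h 4 min 53 s.
Timecode: 01:04:53:26.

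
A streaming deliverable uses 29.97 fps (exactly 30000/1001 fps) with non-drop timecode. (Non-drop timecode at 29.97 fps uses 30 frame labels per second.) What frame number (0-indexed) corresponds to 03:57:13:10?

Total seconds to the label: (3 × 3600 + 57 × 60 + 13) = 14233.
Frame index = 14233 × 30 + 10 = 427000.

frame 427000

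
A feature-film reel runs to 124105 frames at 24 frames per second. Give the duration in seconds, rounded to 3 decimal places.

5171.042 seconds

Running time = 124105 × 1/24 = 124105/24 s ≈ 5171.042 s.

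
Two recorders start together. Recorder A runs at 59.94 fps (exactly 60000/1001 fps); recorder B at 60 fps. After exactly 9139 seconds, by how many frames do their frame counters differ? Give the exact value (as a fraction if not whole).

A emits 60000/1001 × 9139 = 42180000/77 frames; B emits 60 × 9139 = 548340.
Difference = 42180/77 frames (≈ 547.7922); B is ahead of A.

42180/77 frames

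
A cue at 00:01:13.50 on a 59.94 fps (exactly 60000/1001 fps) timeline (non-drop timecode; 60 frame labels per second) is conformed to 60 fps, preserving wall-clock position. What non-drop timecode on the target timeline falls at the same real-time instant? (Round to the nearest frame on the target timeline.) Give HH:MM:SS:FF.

00:01:13:54

Source frame index: (0×3600 + 1×60 + 13) × 60 + 50 = 4430.
Real time: 4430 / (60000/1001) = 443443/6000 s.
Target frame: (443443/6000) × (60) = 443443/100 ≈ 4434.430 → 4434.
At 60 labels/s: frame 4434 → 00:01:13:54.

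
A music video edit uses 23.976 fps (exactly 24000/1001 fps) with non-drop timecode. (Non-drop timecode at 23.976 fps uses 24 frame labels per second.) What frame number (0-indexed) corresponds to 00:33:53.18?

48810

Total seconds to the label: (0 × 3600 + 33 × 60 + 53) = 2033.
Frame index = 2033 × 24 + 18 = 48810.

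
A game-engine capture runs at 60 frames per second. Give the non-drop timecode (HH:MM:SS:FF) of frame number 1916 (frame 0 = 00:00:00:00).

1916 ÷ 60 = 31 full seconds, remainder 56 frames.
31 s = 0 h 0 min 31 s.
Timecode: 00:00:31:56.

00:00:31:56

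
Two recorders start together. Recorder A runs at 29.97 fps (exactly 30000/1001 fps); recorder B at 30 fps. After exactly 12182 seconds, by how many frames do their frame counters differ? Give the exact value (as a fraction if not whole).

365460/1001 frames

A emits 30000/1001 × 12182 = 365460000/1001 frames; B emits 30 × 12182 = 365460.
Difference = 365460/1001 frames (≈ 365.0949); B is ahead of A.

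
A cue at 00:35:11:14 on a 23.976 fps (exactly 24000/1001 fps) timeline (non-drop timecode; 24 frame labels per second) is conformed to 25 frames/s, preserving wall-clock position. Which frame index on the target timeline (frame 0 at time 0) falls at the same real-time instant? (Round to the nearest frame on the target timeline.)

Source frame index: (0×3600 + 35×60 + 11) × 24 + 14 = 50678.
Real time: 50678 / (24000/1001) = 25364339/12000 s.
Target frame: (25364339/12000) × (25) = 25364339/480 ≈ 52842.373 → 52842.

frame 52842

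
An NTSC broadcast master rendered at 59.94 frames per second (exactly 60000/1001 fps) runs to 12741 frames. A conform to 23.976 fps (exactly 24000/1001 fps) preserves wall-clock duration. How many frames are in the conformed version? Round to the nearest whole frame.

Frames at target rate = 12741 × (24000/1001) / (60000/1001) = 25482/5 ≈ 5096.400.
Nearest whole frame: 5096.

5096 frames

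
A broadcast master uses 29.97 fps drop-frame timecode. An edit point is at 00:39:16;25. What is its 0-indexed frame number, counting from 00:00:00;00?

70633

As if non-drop at 30 labels/s: (0 × 3600 + 39 × 60 + 16) × 30 + 25 = 70705.
Minute boundaries passed: 39; those not divisible by 10: 39 − 3 = 36; dropped labels = 2 × 36 = 72.
Actual frame index = 70705 − 72 = 70633.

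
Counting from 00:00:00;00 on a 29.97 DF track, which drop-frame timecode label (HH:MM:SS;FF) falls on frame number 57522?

Ten DF minutes hold 17982 frames, so frame 57522 lies in block 3 (frames 53946–71927) with 3576 frames into that block.
The block's first minute is 1800 frames and the rest 1798 each; 3576 frames reaches minute 1, so 3 × 18 + 1 × 2 = 56 labels have been skipped so far.
Adding those back, label number 57522 + 56 = 57578 at 30 labels/s is 1919 s + 8 f = 0 h 31 min 59 s frame 8, i.e. 00:31:59;08.

00:31:59;08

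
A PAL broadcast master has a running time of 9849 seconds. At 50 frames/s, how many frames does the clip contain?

492450 frames

Frames = 9849 × 50 = 492450.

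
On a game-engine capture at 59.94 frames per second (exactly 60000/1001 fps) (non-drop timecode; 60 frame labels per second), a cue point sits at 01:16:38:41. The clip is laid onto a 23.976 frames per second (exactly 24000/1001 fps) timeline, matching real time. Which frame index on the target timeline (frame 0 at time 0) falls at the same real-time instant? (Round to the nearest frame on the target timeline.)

Source frame index: (1×3600 + 16×60 + 38) × 60 + 41 = 275921.
Real time: 275921 / (60000/1001) = 276196921/60000 s.
Target frame: (276196921/60000) × (24000/1001) = 551842/5 ≈ 110368.400 → 110368.

frame 110368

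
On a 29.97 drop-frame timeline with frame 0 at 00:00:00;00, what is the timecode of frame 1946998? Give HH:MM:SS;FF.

18:02:44;26

Each 10-minute DF block holds 10 × 60 × 30 − 9 × 2 = 17982 frames. 1946998 ÷ 17982 → 108 full blocks, remainder 4942.
Within the partial block the first minute is 1800 frames and each further minute 1798, so 2 further minute boundaries passed. Total skipped labels = 18 × 108 + 2 × 2 = 1948.
Non-drop label index = 1946998 + 1948 = 1948946; at 30 labels/s that is 18:02:44:26, i.e. DF 18:02:44;26.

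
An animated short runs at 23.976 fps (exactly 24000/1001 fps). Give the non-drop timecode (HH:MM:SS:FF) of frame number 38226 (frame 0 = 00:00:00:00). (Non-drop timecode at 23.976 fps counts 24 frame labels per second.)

38226 ÷ 24 = 1592 full seconds, remainder 18 frames.
1592 s = 0 h 26 min 32 s.
Timecode: 00:26:32:18.

00:26:32:18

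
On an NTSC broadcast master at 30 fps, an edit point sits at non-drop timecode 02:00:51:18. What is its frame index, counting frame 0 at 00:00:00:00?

Total seconds to the label: (2 × 3600 + 0 × 60 + 51) = 7251.
Frame index = 7251 × 30 + 18 = 217548.

217548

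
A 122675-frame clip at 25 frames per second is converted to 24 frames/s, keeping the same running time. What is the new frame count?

Target frames = source frames × (target rate / source rate) = 122675 × (24)/(25) = 122675 × 24/25 = 117768.

117768 frames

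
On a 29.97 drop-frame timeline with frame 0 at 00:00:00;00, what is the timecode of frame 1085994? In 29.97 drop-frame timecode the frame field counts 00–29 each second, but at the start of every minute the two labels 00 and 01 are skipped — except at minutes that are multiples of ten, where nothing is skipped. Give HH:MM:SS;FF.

Each 10-minute DF block holds 10 × 60 × 30 − 9 × 2 = 17982 frames. 1085994 ÷ 17982 → 60 full blocks, remainder 7074.
Within the partial block the first minute is 1800 frames and each further minute 1798, so 3 further minute boundaries passed. Total skipped labels = 18 × 60 + 2 × 3 = 1086.
Non-drop label index = 1085994 + 1086 = 1087080; at 30 labels/s that is 10:03:56:00, i.e. DF 10:03:56;00.

10:03:56;00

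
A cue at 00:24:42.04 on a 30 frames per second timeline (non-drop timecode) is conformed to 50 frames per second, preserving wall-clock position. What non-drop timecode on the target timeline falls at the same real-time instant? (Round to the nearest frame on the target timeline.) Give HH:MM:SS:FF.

00:24:42:07

Source frame index: (0×3600 + 24×60 + 42) × 30 + 4 = 44464.
Real time: 44464 / (30) = 22232/15 s.
Target frame: (22232/15) × (50) = 222320/3 ≈ 74106.667 → 74107.
At 50 labels/s: frame 74107 → 00:24:42:07.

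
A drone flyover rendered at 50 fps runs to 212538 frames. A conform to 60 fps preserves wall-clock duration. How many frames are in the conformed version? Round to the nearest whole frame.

Frames at target rate = 212538 × (60) / (50) = 1275228/5 ≈ 255045.600.
Nearest whole frame: 255046.

255046 frames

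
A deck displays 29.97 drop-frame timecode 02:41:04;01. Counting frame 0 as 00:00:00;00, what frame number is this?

Complete 10-minute blocks: 16, each 17982 frames → 287712.
Remaining 1 whole minute in the current block: 1800 + 0 × 1798 = 1800 frames.
Within the current minute: 4 × 30 + 1 − 2 = 119 (labels ;00/;01 skipped at this minute). Total = 287712 + 1800 + 119 = 289631.

289631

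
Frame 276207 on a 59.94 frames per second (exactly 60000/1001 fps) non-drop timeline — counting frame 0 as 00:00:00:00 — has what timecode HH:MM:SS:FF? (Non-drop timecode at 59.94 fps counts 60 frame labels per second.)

276207 ÷ 60 = 4603 full seconds, remainder 27 frames.
4603 s = 1 h 16 min 43 s.
Timecode: 01:16:43:27.

01:16:43:27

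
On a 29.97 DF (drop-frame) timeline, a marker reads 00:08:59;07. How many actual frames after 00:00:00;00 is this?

16161

As if non-drop at 30 labels/s: (0 × 3600 + 8 × 60 + 59) × 30 + 7 = 16177.
Minute boundaries passed: 8; those not divisible by 10: 8 − 0 = 8; dropped labels = 2 × 8 = 16.
Actual frame index = 16177 − 16 = 16161.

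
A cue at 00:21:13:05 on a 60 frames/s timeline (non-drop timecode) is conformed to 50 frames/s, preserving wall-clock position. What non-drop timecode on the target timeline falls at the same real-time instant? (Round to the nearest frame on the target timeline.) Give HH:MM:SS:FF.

00:21:13:04

Source frame index: (0×3600 + 21×60 + 13) × 60 + 5 = 76385.
Real time: 76385 / (60) = 15277/12 s.
Target frame: (15277/12) × (50) = 381925/6 ≈ 63654.167 → 63654.
At 50 labels/s: frame 63654 → 00:21:13:04.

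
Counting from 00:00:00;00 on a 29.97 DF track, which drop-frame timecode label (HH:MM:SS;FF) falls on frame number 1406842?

13:02:21;20

Ten DF minutes hold 17982 frames, so frame 1406842 lies in block 78 (frames 1402596–1420577) with 4246 frames into that block.
The block's first minute is 1800 frames and the rest 1798 each; 4246 frames reaches minute 2, so 78 × 18 + 2 × 2 = 1408 labels have been skipped so far.
Adding those back, label number 1406842 + 1408 = 1408250 at 30 labels/s is 46941 s + 20 f = 13 h 2 min 21 s frame 20, i.e. 13:02:21;20.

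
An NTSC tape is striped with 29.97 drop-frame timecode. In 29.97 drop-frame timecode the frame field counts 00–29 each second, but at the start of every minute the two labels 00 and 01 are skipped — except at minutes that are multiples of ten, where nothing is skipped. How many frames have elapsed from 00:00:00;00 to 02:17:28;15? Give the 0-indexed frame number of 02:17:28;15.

Complete 10-minute blocks: 13, each 17982 frames → 233766.
Remaining 7 whole minutes in the current block: 1800 + 6 × 1798 = 12588 frames.
Within the current minute: 28 × 30 + 15 − 2 = 853 (labels ;00/;01 skipped at this minute). Total = 233766 + 12588 + 853 = 247207.

247207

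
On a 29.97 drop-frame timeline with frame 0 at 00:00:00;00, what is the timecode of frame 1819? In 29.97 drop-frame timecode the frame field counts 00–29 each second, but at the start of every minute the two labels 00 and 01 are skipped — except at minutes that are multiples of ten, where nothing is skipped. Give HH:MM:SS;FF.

Each 10-minute DF block holds 10 × 60 × 30 − 9 × 2 = 17982 frames. 1819 ÷ 17982 → 0 full blocks, remainder 1819.
Within the partial block the first minute is 1800 frames and each further minute 1798, so 1 further minute boundary passed. Total skipped labels = 18 × 0 + 2 × 1 = 2.
Non-drop label index = 1819 + 2 = 1821; at 30 labels/s that is 00:01:00:21, i.e. DF 00:01:00;21.

00:01:00;21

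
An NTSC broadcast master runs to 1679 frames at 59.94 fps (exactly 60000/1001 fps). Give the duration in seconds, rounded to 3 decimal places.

28.011 seconds

Running time = 1679 × 1001/60000 = 1680679/60000 s ≈ 28.011 s.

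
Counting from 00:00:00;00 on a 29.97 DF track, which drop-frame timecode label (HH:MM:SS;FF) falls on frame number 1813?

Ten DF minutes hold 17982 frames, so frame 1813 lies in block 0 (frames 0–17981) with 1813 frames into that block.
The block's first minute is 1800 frames and the rest 1798 each; 1813 frames reaches minute 1, so 0 × 18 + 1 × 2 = 2 labels have been skipped so far.
Adding those back, label number 1813 + 2 = 1815 at 30 labels/s is 60 s + 15 f = 0 h 1 min 0 s frame 15, i.e. 00:01:00;15.

00:01:00;15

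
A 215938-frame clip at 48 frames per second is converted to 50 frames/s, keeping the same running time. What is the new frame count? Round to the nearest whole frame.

Frames at target rate = 215938 × (50) / (48) = 2699225/12 ≈ 224935.417.
Nearest whole frame: 224935.

224935 frames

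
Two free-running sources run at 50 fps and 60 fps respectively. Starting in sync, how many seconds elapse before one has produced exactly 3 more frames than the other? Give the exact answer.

The gap grows by |60 − 50| = 10 frames per second.
Time for a 3-frame gap: 3 ÷ (10) = 0.3 s.

0.3 seconds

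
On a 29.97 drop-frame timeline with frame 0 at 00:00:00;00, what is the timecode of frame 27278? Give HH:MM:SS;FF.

00:15:10;06

Each 10-minute DF block holds 10 × 60 × 30 − 9 × 2 = 17982 frames. 27278 ÷ 17982 → 1 full block, remainder 9296.
Within the partial block the first minute is 1800 frames and each further minute 1798, so 5 further minute boundaries passed. Total skipped labels = 18 × 1 + 2 × 5 = 28.
Non-drop label index = 27278 + 28 = 27306; at 30 labels/s that is 00:15:10:06, i.e. DF 00:15:10;06.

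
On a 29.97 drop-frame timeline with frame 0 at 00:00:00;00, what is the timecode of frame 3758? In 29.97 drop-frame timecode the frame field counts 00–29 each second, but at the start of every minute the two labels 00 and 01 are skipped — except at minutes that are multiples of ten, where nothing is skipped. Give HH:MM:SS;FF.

00:02:05;12

Ten DF minutes hold 17982 frames, so frame 3758 lies in block 0 (frames 0–17981) with 3758 frames into that block.
The block's first minute is 1800 frames and the rest 1798 each; 3758 frames reaches minute 2, so 0 × 18 + 2 × 2 = 4 labels have been skipped so far.
Adding those back, label number 3758 + 4 = 3762 at 30 labels/s is 125 s + 12 f = 0 h 2 min 5 s frame 12, i.e. 00:02:05;12.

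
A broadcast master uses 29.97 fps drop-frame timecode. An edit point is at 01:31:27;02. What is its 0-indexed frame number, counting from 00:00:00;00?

Complete 10-minute blocks: 9, each 17982 frames → 161838.
Remaining 1 whole minute in the current block: 1800 + 0 × 1798 = 1800 frames.
Within the current minute: 27 × 30 + 2 − 2 = 810 (labels ;00/;01 skipped at this minute). Total = 161838 + 1800 + 810 = 164448.

164448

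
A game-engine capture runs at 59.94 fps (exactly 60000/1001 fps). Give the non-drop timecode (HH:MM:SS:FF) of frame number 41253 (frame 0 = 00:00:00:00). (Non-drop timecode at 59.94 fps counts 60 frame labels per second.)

00:11:27:33

41253 ÷ 60 = 687 full seconds, remainder 33 frames.
687 s = 0 h 11 min 27 s.
Timecode: 00:11:27:33.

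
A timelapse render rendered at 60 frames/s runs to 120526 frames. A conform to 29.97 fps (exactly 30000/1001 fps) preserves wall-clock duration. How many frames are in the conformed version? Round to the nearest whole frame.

60203 frames

Frames at target rate = 120526 × (30000/1001) / (60) = 8609000/143 ≈ 60202.797.
Nearest whole frame: 60203.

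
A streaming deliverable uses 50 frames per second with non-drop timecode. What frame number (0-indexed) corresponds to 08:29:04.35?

Total seconds to the label: (8 × 3600 + 29 × 60 + 4) = 30544.
Frame index = 30544 × 50 + 35 = 1527235.

1527235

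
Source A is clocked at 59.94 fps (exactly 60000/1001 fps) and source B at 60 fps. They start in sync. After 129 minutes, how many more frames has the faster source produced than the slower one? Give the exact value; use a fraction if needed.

464400/1001 frames

129 min = 7740 s.
A emits 60000/1001 × 7740 = 464400000/1001 frames; B emits 60 × 7740 = 464400.
Difference = 464400/1001 frames (≈ 463.9361); B is ahead of A.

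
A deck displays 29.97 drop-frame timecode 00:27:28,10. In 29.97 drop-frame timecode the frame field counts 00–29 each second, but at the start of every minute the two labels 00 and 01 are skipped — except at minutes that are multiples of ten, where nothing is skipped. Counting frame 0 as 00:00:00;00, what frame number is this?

As if non-drop at 30 labels/s: (0 × 3600 + 27 × 60 + 28) × 30 + 10 = 49450.
Minute boundaries passed: 27; those not divisible by 10: 27 − 2 = 25; dropped labels = 2 × 25 = 50.
Actual frame index = 49450 − 50 = 49400.

49400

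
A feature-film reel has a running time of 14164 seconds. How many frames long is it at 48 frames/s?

Frames = 14164 × 48 = 679872.

679872 frames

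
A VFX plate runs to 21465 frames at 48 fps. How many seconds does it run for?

447.1875 seconds

Running time = 21465 / (48) = 447.1875 s.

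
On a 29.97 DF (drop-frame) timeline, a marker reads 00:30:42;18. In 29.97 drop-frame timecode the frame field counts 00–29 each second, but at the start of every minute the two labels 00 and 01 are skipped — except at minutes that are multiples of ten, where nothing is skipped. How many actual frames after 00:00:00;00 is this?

Complete 10-minute blocks: 3, each 17982 frames → 53946.
Remaining 0 whole minutes in the current block: 0 frames.
Within the current minute: 42 × 30 + 18 = 1278. Total = 53946 + 0 + 1278 = 55224.

55224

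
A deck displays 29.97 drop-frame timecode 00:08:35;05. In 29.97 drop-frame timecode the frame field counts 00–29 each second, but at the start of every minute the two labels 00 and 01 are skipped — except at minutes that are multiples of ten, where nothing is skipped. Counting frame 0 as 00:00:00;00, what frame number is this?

15439

Complete 10-minute blocks: 0, each 17982 frames → 0.
Remaining 8 whole minutes in the current block: 1800 + 7 × 1798 = 14386 frames.
Within the current minute: 35 × 30 + 5 − 2 = 1053 (labels ;00/;01 skipped at this minute). Total = 0 + 14386 + 1053 = 15439.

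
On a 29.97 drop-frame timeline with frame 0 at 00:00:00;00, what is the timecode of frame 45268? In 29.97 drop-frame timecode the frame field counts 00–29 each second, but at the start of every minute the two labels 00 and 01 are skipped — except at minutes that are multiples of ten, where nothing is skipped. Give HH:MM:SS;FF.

00:25:10;14

Each 10-minute DF block holds 10 × 60 × 30 − 9 × 2 = 17982 frames. 45268 ÷ 17982 → 2 full blocks, remainder 9304.
Within the partial block the first minute is 1800 frames and each further minute 1798, so 5 further minute boundaries passed. Total skipped labels = 18 × 2 + 2 × 5 = 46.
Non-drop label index = 45268 + 46 = 45314; at 30 labels/s that is 00:25:10:14, i.e. DF 00:25:10;14.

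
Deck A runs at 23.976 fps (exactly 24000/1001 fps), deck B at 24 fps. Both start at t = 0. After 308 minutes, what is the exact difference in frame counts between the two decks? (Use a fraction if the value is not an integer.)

308 min = 18480 s.
A emits 24000/1001 × 18480 = 5760000/13 frames; B emits 24 × 18480 = 443520.
Difference = 5760/13 frames (≈ 443.0769); B is ahead of A.

5760/13 frames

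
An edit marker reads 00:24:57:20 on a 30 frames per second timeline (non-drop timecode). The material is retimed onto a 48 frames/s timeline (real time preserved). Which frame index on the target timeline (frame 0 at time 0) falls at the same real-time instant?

Source frame index: (0×3600 + 24×60 + 57) × 30 + 20 = 44930.
Real time: 44930 / (30) = 4493/3 s.
Target frame: (4493/3) × (48) = 71888.

frame 71888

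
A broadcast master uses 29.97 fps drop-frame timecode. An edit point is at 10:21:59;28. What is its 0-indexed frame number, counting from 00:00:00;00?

1118480

As if non-drop at 30 labels/s: (10 × 3600 + 21 × 60 + 59) × 30 + 28 = 1119598.
Minute boundaries passed: 621; those not divisible by 10: 621 − 62 = 559; dropped labels = 2 × 559 = 1118.
Actual frame index = 1119598 − 1118 = 1118480.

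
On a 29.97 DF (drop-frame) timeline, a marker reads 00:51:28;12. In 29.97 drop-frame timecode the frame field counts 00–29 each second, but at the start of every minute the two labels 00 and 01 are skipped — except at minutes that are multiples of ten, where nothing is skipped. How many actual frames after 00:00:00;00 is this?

92560

As if non-drop at 30 labels/s: (0 × 3600 + 51 × 60 + 28) × 30 + 12 = 92652.
Minute boundaries passed: 51; those not divisible by 10: 51 − 5 = 46; dropped labels = 2 × 46 = 92.
Actual frame index = 92652 − 92 = 92560.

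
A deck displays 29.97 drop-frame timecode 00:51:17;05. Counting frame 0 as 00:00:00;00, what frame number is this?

92223

Complete 10-minute blocks: 5, each 17982 frames → 89910.
Remaining 1 whole minute in the current block: 1800 + 0 × 1798 = 1800 frames.
Within the current minute: 17 × 30 + 5 − 2 = 513 (labels ;00/;01 skipped at this minute). Total = 89910 + 1800 + 513 = 92223.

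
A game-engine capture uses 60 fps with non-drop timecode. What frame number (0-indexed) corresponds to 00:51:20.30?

Total seconds to the label: (0 × 3600 + 51 × 60 + 20) = 3080.
Frame index = 3080 × 60 + 30 = 184830.

frame 184830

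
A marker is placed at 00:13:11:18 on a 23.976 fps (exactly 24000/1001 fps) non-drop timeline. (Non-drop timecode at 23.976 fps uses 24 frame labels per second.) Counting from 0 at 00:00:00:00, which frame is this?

frame 19002

Total seconds to the label: (0 × 3600 + 13 × 60 + 11) = 791.
Frame index = 791 × 24 + 18 = 19002.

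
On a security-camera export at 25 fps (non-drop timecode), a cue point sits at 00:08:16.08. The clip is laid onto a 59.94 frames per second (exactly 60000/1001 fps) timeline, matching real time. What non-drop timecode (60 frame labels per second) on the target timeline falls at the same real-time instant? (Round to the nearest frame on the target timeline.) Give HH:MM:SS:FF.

00:08:15:49

Source frame index: (0×3600 + 8×60 + 16) × 25 + 8 = 12408.
Real time: 12408 / (25) = 12408/25 s.
Target frame: (12408/25) × (60000/1001) = 2707200/91 ≈ 29749.451 → 29749.
At 60 labels/s: frame 29749 → 00:08:15:49.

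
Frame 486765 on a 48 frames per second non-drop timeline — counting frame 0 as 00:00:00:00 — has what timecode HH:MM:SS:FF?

02:49:00:45

486765 ÷ 48 = 10140 full seconds, remainder 45 frames.
10140 s = 2 h 49 min 0 s.
Timecode: 02:49:00:45.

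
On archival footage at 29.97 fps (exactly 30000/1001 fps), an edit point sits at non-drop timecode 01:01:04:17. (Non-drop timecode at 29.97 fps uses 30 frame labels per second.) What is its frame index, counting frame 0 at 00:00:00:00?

Total seconds to the label: (1 × 3600 + 1 × 60 + 4) = 3664.
Frame index = 3664 × 30 + 17 = 109937.

109937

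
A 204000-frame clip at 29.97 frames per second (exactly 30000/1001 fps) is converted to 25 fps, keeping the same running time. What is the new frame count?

Target frames = source frames × (target rate / source rate) = 204000 × (25)/(30000/1001) = 204000 × 1001/1200 = 170170.

170170 frames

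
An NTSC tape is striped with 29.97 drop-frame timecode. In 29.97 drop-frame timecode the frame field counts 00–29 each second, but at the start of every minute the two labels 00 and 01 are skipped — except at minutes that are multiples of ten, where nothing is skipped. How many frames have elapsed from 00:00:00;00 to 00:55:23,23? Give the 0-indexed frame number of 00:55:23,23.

As if non-drop at 30 labels/s: (0 × 3600 + 55 × 60 + 23) × 30 + 23 = 99713.
Minute boundaries passed: 55; those not divisible by 10: 55 − 5 = 50; dropped labels = 2 × 50 = 100.
Actual frame index = 99713 − 100 = 99613.

99613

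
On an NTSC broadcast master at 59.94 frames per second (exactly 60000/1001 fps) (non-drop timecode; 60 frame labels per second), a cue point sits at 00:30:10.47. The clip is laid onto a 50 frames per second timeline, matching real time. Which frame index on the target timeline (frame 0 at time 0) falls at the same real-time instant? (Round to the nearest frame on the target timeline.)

Source frame index: (0×3600 + 30×60 + 10) × 60 + 47 = 108647.
Real time: 108647 / (60000/1001) = 108755647/60000 s.
Target frame: (108755647/60000) × (50) = 108755647/1200 ≈ 90629.706 → 90630.

frame 90630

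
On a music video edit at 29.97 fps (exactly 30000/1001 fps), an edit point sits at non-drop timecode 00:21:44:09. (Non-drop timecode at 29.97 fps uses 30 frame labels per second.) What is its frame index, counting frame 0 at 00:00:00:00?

Total seconds to the label: (0 × 3600 + 21 × 60 + 44) = 1304.
Frame index = 1304 × 30 + 9 = 39129.

frame 39129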